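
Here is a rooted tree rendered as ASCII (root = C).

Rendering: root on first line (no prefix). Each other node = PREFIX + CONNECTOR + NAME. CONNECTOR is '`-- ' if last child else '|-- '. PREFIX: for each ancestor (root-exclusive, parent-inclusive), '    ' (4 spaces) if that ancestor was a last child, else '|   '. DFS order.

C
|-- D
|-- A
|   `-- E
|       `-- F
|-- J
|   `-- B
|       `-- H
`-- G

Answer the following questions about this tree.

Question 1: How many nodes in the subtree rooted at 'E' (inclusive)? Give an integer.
Subtree rooted at E contains: E, F
Count = 2

Answer: 2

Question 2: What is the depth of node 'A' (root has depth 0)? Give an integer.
Path from root to A: C -> A
Depth = number of edges = 1

Answer: 1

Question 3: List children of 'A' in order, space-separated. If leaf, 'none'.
Answer: E

Derivation:
Node A's children (from adjacency): E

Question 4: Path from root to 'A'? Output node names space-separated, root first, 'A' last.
Answer: C A

Derivation:
Walk down from root: C -> A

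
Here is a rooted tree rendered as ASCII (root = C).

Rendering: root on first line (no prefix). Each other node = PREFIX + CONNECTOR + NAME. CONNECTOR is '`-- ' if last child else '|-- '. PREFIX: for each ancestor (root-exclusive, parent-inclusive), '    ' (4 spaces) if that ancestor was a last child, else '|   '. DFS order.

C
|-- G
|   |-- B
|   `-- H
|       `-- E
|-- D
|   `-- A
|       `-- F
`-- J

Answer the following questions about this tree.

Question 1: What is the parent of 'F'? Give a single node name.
Scan adjacency: F appears as child of A

Answer: A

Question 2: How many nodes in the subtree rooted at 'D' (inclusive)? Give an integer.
Answer: 3

Derivation:
Subtree rooted at D contains: A, D, F
Count = 3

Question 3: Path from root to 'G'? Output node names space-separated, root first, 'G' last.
Answer: C G

Derivation:
Walk down from root: C -> G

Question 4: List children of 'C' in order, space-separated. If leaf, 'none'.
Answer: G D J

Derivation:
Node C's children (from adjacency): G, D, J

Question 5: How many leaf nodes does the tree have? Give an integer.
Answer: 4

Derivation:
Leaves (nodes with no children): B, E, F, J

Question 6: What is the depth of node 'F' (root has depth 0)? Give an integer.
Path from root to F: C -> D -> A -> F
Depth = number of edges = 3

Answer: 3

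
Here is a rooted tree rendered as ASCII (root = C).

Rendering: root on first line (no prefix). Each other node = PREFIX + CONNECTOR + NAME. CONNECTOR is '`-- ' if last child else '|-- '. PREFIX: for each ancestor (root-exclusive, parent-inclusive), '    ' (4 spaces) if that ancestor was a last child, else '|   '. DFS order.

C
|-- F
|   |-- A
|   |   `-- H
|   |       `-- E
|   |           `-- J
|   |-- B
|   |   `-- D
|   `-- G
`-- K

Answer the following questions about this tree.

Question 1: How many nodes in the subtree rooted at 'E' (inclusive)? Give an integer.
Subtree rooted at E contains: E, J
Count = 2

Answer: 2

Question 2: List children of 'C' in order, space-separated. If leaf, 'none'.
Node C's children (from adjacency): F, K

Answer: F K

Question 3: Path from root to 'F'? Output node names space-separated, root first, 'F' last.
Answer: C F

Derivation:
Walk down from root: C -> F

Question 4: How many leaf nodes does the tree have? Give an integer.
Answer: 4

Derivation:
Leaves (nodes with no children): D, G, J, K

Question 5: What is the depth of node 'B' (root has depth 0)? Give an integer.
Answer: 2

Derivation:
Path from root to B: C -> F -> B
Depth = number of edges = 2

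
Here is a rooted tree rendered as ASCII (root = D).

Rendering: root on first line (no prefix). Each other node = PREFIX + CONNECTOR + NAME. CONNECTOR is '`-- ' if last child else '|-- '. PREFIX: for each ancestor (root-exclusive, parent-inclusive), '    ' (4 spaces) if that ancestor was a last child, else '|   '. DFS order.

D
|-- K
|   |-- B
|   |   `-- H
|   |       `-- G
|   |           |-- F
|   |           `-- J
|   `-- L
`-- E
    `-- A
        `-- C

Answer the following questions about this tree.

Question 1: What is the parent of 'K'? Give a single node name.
Answer: D

Derivation:
Scan adjacency: K appears as child of D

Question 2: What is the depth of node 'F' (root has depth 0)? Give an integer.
Answer: 5

Derivation:
Path from root to F: D -> K -> B -> H -> G -> F
Depth = number of edges = 5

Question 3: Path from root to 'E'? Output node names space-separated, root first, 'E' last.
Answer: D E

Derivation:
Walk down from root: D -> E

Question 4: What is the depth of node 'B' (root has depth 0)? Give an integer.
Path from root to B: D -> K -> B
Depth = number of edges = 2

Answer: 2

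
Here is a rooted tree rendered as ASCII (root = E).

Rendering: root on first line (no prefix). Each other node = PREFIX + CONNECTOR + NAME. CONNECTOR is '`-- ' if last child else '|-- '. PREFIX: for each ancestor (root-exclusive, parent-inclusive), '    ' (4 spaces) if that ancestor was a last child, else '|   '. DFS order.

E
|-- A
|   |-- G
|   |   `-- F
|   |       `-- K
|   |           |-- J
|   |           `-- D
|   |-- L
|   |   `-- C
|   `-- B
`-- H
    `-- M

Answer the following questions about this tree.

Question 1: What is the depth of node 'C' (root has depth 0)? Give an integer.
Path from root to C: E -> A -> L -> C
Depth = number of edges = 3

Answer: 3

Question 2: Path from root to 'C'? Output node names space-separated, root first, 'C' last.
Walk down from root: E -> A -> L -> C

Answer: E A L C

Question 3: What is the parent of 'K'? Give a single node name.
Scan adjacency: K appears as child of F

Answer: F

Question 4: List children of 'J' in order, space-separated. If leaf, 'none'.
Answer: none

Derivation:
Node J's children (from adjacency): (leaf)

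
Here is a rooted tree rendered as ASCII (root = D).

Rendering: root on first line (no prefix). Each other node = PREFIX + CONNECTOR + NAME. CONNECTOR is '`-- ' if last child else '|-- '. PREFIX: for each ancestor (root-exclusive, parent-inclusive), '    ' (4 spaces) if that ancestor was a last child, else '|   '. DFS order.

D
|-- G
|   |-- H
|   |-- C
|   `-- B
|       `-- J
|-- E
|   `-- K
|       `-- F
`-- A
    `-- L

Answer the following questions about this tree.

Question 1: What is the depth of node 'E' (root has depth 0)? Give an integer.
Path from root to E: D -> E
Depth = number of edges = 1

Answer: 1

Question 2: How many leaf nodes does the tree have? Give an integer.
Answer: 5

Derivation:
Leaves (nodes with no children): C, F, H, J, L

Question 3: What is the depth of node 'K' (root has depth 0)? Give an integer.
Path from root to K: D -> E -> K
Depth = number of edges = 2

Answer: 2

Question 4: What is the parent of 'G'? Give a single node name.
Answer: D

Derivation:
Scan adjacency: G appears as child of D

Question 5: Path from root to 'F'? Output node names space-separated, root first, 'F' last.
Answer: D E K F

Derivation:
Walk down from root: D -> E -> K -> F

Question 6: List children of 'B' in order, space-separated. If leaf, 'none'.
Node B's children (from adjacency): J

Answer: J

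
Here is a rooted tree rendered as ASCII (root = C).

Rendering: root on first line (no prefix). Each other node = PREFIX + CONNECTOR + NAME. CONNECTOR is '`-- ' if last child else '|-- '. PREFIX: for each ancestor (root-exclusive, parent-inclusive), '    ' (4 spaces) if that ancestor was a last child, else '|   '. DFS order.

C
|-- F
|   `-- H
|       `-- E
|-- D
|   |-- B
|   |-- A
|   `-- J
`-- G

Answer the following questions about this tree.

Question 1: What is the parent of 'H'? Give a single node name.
Answer: F

Derivation:
Scan adjacency: H appears as child of F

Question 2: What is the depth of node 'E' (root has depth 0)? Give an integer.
Answer: 3

Derivation:
Path from root to E: C -> F -> H -> E
Depth = number of edges = 3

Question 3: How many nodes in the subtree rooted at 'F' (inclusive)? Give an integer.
Answer: 3

Derivation:
Subtree rooted at F contains: E, F, H
Count = 3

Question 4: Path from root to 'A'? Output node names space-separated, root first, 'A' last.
Walk down from root: C -> D -> A

Answer: C D A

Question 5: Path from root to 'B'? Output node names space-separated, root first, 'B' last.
Walk down from root: C -> D -> B

Answer: C D B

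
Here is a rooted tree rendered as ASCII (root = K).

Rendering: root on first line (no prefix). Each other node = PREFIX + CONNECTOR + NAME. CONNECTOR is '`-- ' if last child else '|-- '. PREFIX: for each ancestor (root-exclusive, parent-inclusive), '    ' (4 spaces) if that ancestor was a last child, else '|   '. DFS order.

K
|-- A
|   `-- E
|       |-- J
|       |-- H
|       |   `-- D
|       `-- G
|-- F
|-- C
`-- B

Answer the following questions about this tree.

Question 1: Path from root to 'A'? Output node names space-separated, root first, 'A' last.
Answer: K A

Derivation:
Walk down from root: K -> A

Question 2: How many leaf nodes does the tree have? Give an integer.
Answer: 6

Derivation:
Leaves (nodes with no children): B, C, D, F, G, J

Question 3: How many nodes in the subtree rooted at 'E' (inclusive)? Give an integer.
Subtree rooted at E contains: D, E, G, H, J
Count = 5

Answer: 5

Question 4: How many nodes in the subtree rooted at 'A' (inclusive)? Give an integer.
Answer: 6

Derivation:
Subtree rooted at A contains: A, D, E, G, H, J
Count = 6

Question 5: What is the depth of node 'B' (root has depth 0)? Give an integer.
Path from root to B: K -> B
Depth = number of edges = 1

Answer: 1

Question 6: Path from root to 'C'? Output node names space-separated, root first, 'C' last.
Walk down from root: K -> C

Answer: K C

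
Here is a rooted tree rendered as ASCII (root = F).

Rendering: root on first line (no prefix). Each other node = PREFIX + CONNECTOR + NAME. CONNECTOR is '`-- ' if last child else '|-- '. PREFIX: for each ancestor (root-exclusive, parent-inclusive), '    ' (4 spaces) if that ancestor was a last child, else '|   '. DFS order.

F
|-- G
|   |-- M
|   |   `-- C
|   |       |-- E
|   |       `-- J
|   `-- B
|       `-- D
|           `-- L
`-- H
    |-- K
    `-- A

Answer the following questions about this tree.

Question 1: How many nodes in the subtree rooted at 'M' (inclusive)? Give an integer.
Answer: 4

Derivation:
Subtree rooted at M contains: C, E, J, M
Count = 4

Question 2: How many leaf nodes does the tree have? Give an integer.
Answer: 5

Derivation:
Leaves (nodes with no children): A, E, J, K, L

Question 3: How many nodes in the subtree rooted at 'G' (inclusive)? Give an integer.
Answer: 8

Derivation:
Subtree rooted at G contains: B, C, D, E, G, J, L, M
Count = 8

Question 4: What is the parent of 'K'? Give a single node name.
Answer: H

Derivation:
Scan adjacency: K appears as child of H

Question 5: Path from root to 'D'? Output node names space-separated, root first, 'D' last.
Answer: F G B D

Derivation:
Walk down from root: F -> G -> B -> D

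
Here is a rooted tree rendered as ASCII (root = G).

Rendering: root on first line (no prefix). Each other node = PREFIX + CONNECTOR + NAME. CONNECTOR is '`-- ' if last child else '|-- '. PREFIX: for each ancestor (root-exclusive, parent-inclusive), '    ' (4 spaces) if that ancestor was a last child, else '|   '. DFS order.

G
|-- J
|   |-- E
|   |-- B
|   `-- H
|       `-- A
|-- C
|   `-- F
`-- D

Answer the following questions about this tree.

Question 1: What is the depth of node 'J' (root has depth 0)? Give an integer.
Answer: 1

Derivation:
Path from root to J: G -> J
Depth = number of edges = 1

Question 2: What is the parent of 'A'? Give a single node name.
Scan adjacency: A appears as child of H

Answer: H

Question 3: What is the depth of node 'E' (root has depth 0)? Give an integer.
Path from root to E: G -> J -> E
Depth = number of edges = 2

Answer: 2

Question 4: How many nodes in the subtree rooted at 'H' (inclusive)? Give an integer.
Answer: 2

Derivation:
Subtree rooted at H contains: A, H
Count = 2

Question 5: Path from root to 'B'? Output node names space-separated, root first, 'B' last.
Walk down from root: G -> J -> B

Answer: G J B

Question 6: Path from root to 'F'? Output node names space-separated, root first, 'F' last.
Walk down from root: G -> C -> F

Answer: G C F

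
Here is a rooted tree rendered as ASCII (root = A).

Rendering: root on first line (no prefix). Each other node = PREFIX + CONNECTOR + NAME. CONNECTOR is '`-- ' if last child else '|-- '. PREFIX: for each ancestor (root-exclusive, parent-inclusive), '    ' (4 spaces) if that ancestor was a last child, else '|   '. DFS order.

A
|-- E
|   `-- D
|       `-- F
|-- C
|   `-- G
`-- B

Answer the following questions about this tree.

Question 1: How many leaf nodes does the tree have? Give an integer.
Leaves (nodes with no children): B, F, G

Answer: 3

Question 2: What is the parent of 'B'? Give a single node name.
Scan adjacency: B appears as child of A

Answer: A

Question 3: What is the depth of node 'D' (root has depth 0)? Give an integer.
Path from root to D: A -> E -> D
Depth = number of edges = 2

Answer: 2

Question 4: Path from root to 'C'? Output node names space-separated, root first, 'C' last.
Walk down from root: A -> C

Answer: A C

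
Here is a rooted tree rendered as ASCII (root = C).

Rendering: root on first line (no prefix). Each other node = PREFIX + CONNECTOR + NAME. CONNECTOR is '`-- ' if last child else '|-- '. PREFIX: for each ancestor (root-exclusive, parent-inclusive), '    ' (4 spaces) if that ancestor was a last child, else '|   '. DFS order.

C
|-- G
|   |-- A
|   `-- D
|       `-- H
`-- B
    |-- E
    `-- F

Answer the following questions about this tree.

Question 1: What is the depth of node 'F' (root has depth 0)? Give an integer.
Answer: 2

Derivation:
Path from root to F: C -> B -> F
Depth = number of edges = 2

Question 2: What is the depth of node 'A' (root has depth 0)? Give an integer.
Answer: 2

Derivation:
Path from root to A: C -> G -> A
Depth = number of edges = 2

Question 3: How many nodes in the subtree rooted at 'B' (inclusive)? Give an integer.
Subtree rooted at B contains: B, E, F
Count = 3

Answer: 3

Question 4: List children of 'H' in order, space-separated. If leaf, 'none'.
Node H's children (from adjacency): (leaf)

Answer: none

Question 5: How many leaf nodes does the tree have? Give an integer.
Answer: 4

Derivation:
Leaves (nodes with no children): A, E, F, H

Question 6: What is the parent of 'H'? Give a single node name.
Scan adjacency: H appears as child of D

Answer: D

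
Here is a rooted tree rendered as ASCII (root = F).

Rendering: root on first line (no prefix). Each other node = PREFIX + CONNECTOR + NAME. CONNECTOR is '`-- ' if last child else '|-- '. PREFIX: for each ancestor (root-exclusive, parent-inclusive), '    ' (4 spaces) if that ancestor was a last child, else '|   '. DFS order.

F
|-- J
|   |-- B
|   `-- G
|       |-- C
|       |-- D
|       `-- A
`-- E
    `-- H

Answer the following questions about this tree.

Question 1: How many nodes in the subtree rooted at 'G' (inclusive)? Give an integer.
Answer: 4

Derivation:
Subtree rooted at G contains: A, C, D, G
Count = 4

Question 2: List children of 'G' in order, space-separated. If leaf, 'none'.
Answer: C D A

Derivation:
Node G's children (from adjacency): C, D, A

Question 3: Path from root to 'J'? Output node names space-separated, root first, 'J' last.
Answer: F J

Derivation:
Walk down from root: F -> J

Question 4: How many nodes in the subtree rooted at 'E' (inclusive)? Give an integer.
Answer: 2

Derivation:
Subtree rooted at E contains: E, H
Count = 2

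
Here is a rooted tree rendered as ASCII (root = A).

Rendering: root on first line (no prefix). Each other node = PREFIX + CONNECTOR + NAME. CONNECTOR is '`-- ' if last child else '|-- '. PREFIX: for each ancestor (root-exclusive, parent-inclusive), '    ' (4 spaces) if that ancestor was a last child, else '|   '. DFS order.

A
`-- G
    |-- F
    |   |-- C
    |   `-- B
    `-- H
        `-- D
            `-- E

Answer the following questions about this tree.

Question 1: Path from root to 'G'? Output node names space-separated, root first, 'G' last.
Answer: A G

Derivation:
Walk down from root: A -> G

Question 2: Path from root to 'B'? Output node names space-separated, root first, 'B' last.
Walk down from root: A -> G -> F -> B

Answer: A G F B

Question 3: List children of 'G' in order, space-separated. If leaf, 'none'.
Node G's children (from adjacency): F, H

Answer: F H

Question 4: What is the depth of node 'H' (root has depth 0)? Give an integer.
Answer: 2

Derivation:
Path from root to H: A -> G -> H
Depth = number of edges = 2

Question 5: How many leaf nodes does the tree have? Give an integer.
Answer: 3

Derivation:
Leaves (nodes with no children): B, C, E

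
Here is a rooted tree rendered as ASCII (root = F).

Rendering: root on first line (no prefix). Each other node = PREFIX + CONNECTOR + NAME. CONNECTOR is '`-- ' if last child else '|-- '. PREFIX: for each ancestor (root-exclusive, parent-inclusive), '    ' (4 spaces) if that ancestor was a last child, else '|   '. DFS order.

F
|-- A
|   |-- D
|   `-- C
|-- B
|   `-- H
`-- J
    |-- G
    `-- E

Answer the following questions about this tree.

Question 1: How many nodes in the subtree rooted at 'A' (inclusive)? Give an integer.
Subtree rooted at A contains: A, C, D
Count = 3

Answer: 3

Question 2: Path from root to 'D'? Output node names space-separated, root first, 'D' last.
Answer: F A D

Derivation:
Walk down from root: F -> A -> D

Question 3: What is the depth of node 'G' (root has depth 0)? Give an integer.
Answer: 2

Derivation:
Path from root to G: F -> J -> G
Depth = number of edges = 2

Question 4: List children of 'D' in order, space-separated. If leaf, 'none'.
Node D's children (from adjacency): (leaf)

Answer: none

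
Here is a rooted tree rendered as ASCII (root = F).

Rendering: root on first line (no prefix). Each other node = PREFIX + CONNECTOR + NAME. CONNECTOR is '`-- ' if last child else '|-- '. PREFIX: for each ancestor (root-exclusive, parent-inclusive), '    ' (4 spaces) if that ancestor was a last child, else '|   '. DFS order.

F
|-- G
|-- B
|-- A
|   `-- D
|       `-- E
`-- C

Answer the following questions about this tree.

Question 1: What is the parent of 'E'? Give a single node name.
Answer: D

Derivation:
Scan adjacency: E appears as child of D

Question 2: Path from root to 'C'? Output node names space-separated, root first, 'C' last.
Answer: F C

Derivation:
Walk down from root: F -> C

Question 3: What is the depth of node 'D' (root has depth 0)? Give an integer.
Answer: 2

Derivation:
Path from root to D: F -> A -> D
Depth = number of edges = 2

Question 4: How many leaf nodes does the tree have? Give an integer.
Leaves (nodes with no children): B, C, E, G

Answer: 4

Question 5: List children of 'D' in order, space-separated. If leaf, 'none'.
Node D's children (from adjacency): E

Answer: E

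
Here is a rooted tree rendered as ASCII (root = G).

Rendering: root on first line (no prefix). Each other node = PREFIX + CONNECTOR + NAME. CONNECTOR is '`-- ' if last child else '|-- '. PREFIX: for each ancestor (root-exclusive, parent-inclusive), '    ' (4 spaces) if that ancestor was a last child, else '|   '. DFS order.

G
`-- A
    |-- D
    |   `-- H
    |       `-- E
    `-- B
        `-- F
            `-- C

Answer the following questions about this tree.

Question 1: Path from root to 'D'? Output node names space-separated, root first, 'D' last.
Walk down from root: G -> A -> D

Answer: G A D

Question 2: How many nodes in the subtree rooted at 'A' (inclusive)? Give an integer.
Subtree rooted at A contains: A, B, C, D, E, F, H
Count = 7

Answer: 7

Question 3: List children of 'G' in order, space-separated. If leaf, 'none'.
Node G's children (from adjacency): A

Answer: A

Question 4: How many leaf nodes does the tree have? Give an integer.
Answer: 2

Derivation:
Leaves (nodes with no children): C, E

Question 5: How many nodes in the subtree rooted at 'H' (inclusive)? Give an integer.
Subtree rooted at H contains: E, H
Count = 2

Answer: 2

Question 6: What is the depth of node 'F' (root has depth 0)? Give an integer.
Answer: 3

Derivation:
Path from root to F: G -> A -> B -> F
Depth = number of edges = 3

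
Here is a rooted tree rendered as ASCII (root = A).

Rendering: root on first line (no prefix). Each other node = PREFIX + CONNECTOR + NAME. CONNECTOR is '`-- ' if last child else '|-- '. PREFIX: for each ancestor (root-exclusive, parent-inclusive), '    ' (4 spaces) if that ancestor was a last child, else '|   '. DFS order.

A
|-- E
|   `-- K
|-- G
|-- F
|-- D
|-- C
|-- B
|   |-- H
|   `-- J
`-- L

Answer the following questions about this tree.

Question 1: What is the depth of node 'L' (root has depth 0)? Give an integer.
Path from root to L: A -> L
Depth = number of edges = 1

Answer: 1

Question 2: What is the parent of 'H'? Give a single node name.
Answer: B

Derivation:
Scan adjacency: H appears as child of B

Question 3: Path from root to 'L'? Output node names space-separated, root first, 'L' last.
Walk down from root: A -> L

Answer: A L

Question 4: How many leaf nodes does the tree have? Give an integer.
Answer: 8

Derivation:
Leaves (nodes with no children): C, D, F, G, H, J, K, L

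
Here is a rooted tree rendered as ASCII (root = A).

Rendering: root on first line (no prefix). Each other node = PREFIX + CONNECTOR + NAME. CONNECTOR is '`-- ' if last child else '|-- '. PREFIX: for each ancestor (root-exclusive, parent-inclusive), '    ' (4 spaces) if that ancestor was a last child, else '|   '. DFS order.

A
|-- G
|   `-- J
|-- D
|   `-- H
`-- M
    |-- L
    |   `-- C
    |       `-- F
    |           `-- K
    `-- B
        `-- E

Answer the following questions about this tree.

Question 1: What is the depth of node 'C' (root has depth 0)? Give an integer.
Path from root to C: A -> M -> L -> C
Depth = number of edges = 3

Answer: 3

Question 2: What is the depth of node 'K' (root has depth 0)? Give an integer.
Answer: 5

Derivation:
Path from root to K: A -> M -> L -> C -> F -> K
Depth = number of edges = 5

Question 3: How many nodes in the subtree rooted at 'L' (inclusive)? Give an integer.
Subtree rooted at L contains: C, F, K, L
Count = 4

Answer: 4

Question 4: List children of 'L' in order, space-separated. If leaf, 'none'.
Node L's children (from adjacency): C

Answer: C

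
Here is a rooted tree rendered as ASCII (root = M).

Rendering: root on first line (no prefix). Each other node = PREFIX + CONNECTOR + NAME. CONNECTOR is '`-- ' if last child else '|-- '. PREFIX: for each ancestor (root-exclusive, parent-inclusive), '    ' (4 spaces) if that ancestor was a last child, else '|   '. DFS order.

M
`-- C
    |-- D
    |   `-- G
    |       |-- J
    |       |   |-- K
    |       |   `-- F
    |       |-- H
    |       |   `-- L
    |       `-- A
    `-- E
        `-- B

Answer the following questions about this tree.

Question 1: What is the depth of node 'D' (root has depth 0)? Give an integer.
Path from root to D: M -> C -> D
Depth = number of edges = 2

Answer: 2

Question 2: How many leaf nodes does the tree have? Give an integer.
Leaves (nodes with no children): A, B, F, K, L

Answer: 5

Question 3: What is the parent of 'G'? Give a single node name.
Answer: D

Derivation:
Scan adjacency: G appears as child of D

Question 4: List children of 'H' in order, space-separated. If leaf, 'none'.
Answer: L

Derivation:
Node H's children (from adjacency): L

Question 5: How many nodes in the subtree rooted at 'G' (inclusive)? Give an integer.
Answer: 7

Derivation:
Subtree rooted at G contains: A, F, G, H, J, K, L
Count = 7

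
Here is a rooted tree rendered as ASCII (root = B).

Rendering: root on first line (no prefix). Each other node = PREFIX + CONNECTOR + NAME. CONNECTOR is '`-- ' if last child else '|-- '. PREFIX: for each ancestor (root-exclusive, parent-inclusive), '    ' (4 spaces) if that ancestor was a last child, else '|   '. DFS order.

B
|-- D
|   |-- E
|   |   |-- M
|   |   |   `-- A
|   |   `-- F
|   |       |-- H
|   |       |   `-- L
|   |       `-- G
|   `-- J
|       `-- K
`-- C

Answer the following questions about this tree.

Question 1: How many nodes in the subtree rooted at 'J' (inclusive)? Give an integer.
Answer: 2

Derivation:
Subtree rooted at J contains: J, K
Count = 2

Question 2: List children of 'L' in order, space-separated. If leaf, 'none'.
Node L's children (from adjacency): (leaf)

Answer: none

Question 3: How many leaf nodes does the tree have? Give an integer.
Leaves (nodes with no children): A, C, G, K, L

Answer: 5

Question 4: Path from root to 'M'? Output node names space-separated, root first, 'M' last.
Walk down from root: B -> D -> E -> M

Answer: B D E M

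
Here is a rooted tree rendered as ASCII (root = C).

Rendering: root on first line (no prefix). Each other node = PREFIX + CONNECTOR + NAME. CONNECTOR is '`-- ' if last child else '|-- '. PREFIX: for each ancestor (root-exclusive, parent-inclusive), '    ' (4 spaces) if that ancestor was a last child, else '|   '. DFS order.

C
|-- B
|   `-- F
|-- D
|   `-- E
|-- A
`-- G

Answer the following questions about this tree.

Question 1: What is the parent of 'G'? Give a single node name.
Scan adjacency: G appears as child of C

Answer: C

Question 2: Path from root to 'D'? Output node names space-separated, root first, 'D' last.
Answer: C D

Derivation:
Walk down from root: C -> D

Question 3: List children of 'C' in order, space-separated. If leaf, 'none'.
Answer: B D A G

Derivation:
Node C's children (from adjacency): B, D, A, G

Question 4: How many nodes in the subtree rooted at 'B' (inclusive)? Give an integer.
Answer: 2

Derivation:
Subtree rooted at B contains: B, F
Count = 2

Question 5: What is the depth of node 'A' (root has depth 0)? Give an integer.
Answer: 1

Derivation:
Path from root to A: C -> A
Depth = number of edges = 1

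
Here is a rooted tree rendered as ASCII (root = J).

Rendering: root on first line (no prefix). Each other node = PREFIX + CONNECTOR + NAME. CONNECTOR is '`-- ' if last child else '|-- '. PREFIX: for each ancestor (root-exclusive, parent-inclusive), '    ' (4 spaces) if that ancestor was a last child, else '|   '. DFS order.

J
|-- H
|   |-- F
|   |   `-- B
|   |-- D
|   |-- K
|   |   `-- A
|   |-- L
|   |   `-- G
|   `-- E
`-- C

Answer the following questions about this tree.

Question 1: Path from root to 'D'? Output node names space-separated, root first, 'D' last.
Answer: J H D

Derivation:
Walk down from root: J -> H -> D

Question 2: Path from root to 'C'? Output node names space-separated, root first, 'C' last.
Answer: J C

Derivation:
Walk down from root: J -> C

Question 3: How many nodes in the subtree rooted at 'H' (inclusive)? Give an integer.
Answer: 9

Derivation:
Subtree rooted at H contains: A, B, D, E, F, G, H, K, L
Count = 9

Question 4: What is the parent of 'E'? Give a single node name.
Answer: H

Derivation:
Scan adjacency: E appears as child of H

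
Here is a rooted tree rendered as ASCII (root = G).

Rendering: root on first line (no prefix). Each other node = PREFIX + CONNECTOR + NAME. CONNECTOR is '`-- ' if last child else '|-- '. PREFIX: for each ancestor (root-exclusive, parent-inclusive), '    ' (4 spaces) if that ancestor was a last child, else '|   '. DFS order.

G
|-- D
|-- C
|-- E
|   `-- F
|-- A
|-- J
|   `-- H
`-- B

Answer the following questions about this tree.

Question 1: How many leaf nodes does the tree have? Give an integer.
Leaves (nodes with no children): A, B, C, D, F, H

Answer: 6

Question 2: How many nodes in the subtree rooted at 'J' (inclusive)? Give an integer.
Answer: 2

Derivation:
Subtree rooted at J contains: H, J
Count = 2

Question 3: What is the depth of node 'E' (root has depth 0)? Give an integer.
Path from root to E: G -> E
Depth = number of edges = 1

Answer: 1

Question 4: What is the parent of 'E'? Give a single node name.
Scan adjacency: E appears as child of G

Answer: G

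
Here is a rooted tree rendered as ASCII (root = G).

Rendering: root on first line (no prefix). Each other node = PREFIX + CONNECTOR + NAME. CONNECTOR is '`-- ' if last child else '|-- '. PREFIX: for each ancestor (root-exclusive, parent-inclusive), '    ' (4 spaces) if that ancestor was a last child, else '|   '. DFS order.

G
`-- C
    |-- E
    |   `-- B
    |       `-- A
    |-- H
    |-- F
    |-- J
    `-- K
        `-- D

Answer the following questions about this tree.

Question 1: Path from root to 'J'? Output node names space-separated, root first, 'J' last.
Walk down from root: G -> C -> J

Answer: G C J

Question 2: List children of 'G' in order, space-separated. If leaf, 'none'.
Answer: C

Derivation:
Node G's children (from adjacency): C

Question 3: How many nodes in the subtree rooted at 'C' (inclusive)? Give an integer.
Answer: 9

Derivation:
Subtree rooted at C contains: A, B, C, D, E, F, H, J, K
Count = 9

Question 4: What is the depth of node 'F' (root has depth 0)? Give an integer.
Path from root to F: G -> C -> F
Depth = number of edges = 2

Answer: 2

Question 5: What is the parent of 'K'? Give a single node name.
Answer: C

Derivation:
Scan adjacency: K appears as child of C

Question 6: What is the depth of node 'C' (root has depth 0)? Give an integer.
Answer: 1

Derivation:
Path from root to C: G -> C
Depth = number of edges = 1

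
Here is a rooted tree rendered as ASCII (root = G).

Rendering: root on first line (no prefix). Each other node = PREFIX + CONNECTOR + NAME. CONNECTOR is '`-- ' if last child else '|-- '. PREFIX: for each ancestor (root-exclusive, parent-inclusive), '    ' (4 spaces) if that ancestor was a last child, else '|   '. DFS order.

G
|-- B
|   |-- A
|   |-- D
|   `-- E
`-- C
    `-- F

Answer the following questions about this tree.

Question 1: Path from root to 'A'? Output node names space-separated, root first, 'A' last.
Answer: G B A

Derivation:
Walk down from root: G -> B -> A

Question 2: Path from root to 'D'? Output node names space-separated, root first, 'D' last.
Answer: G B D

Derivation:
Walk down from root: G -> B -> D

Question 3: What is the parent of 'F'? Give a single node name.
Answer: C

Derivation:
Scan adjacency: F appears as child of C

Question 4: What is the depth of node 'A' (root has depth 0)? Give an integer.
Path from root to A: G -> B -> A
Depth = number of edges = 2

Answer: 2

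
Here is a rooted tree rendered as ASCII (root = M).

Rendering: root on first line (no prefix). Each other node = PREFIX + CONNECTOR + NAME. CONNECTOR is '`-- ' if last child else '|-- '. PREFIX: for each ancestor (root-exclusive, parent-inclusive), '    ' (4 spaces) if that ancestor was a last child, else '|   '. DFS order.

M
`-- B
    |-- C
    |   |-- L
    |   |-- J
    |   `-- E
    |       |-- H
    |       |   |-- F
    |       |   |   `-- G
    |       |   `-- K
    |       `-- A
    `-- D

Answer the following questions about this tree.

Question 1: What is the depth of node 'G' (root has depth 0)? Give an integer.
Path from root to G: M -> B -> C -> E -> H -> F -> G
Depth = number of edges = 6

Answer: 6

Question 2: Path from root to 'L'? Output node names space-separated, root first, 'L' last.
Answer: M B C L

Derivation:
Walk down from root: M -> B -> C -> L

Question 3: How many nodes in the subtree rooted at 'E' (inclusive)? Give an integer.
Answer: 6

Derivation:
Subtree rooted at E contains: A, E, F, G, H, K
Count = 6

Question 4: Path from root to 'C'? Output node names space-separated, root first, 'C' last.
Answer: M B C

Derivation:
Walk down from root: M -> B -> C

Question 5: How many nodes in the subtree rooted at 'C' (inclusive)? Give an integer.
Answer: 9

Derivation:
Subtree rooted at C contains: A, C, E, F, G, H, J, K, L
Count = 9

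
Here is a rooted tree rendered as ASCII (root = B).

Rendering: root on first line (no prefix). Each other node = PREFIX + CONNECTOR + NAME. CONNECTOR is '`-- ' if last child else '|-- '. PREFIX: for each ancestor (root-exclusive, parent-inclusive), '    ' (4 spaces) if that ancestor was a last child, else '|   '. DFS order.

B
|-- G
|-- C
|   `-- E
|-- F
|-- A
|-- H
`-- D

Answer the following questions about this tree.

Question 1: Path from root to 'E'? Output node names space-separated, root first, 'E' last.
Answer: B C E

Derivation:
Walk down from root: B -> C -> E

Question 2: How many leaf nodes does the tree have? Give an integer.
Answer: 6

Derivation:
Leaves (nodes with no children): A, D, E, F, G, H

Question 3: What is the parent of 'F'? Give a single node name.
Scan adjacency: F appears as child of B

Answer: B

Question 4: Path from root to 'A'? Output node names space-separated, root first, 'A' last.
Walk down from root: B -> A

Answer: B A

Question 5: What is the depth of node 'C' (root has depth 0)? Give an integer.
Answer: 1

Derivation:
Path from root to C: B -> C
Depth = number of edges = 1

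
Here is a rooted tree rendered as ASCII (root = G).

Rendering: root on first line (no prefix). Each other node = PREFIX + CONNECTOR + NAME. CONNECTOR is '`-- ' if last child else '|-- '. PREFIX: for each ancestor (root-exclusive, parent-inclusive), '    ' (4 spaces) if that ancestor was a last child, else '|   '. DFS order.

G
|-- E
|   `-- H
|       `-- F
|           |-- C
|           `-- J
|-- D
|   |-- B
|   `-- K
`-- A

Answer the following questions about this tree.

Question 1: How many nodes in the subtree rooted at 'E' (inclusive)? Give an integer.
Answer: 5

Derivation:
Subtree rooted at E contains: C, E, F, H, J
Count = 5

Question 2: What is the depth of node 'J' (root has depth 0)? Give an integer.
Path from root to J: G -> E -> H -> F -> J
Depth = number of edges = 4

Answer: 4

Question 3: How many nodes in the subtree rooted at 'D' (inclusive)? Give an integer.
Answer: 3

Derivation:
Subtree rooted at D contains: B, D, K
Count = 3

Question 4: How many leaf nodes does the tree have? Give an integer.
Answer: 5

Derivation:
Leaves (nodes with no children): A, B, C, J, K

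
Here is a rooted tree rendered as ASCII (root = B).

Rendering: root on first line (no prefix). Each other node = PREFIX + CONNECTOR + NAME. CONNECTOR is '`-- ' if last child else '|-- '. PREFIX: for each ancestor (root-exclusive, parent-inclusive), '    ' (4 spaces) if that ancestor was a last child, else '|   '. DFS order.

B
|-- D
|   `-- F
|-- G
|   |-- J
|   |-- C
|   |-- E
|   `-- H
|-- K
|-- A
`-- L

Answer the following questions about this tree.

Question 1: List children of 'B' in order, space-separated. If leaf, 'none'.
Node B's children (from adjacency): D, G, K, A, L

Answer: D G K A L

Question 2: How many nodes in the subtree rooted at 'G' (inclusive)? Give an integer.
Subtree rooted at G contains: C, E, G, H, J
Count = 5

Answer: 5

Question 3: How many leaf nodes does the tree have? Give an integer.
Leaves (nodes with no children): A, C, E, F, H, J, K, L

Answer: 8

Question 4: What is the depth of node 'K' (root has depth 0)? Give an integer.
Answer: 1

Derivation:
Path from root to K: B -> K
Depth = number of edges = 1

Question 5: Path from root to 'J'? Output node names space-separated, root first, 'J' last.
Walk down from root: B -> G -> J

Answer: B G J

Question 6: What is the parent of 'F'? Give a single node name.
Scan adjacency: F appears as child of D

Answer: D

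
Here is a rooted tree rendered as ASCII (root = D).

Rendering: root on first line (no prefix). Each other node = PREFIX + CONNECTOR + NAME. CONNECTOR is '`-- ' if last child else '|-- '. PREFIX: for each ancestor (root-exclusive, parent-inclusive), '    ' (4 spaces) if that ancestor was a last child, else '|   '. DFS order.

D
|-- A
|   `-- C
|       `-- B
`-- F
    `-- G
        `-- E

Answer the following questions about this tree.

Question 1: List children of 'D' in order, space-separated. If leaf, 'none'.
Answer: A F

Derivation:
Node D's children (from adjacency): A, F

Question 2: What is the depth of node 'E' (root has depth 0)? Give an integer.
Path from root to E: D -> F -> G -> E
Depth = number of edges = 3

Answer: 3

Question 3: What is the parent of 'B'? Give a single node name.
Answer: C

Derivation:
Scan adjacency: B appears as child of C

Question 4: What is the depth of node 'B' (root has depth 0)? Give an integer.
Path from root to B: D -> A -> C -> B
Depth = number of edges = 3

Answer: 3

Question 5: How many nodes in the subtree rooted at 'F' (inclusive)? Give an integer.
Answer: 3

Derivation:
Subtree rooted at F contains: E, F, G
Count = 3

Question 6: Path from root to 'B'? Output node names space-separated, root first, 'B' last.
Answer: D A C B

Derivation:
Walk down from root: D -> A -> C -> B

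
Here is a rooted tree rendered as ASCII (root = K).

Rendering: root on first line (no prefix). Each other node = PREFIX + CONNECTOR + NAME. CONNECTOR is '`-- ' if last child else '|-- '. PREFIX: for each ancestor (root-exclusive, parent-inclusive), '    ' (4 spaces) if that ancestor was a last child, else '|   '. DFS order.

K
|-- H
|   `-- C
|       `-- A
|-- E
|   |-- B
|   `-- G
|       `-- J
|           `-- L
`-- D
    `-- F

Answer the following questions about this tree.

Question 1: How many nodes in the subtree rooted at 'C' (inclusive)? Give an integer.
Answer: 2

Derivation:
Subtree rooted at C contains: A, C
Count = 2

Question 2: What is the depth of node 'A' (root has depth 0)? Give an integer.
Path from root to A: K -> H -> C -> A
Depth = number of edges = 3

Answer: 3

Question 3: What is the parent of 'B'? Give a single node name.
Scan adjacency: B appears as child of E

Answer: E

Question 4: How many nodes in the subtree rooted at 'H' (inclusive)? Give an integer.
Answer: 3

Derivation:
Subtree rooted at H contains: A, C, H
Count = 3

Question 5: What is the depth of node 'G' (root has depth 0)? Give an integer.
Answer: 2

Derivation:
Path from root to G: K -> E -> G
Depth = number of edges = 2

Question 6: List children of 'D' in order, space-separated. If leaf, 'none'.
Answer: F

Derivation:
Node D's children (from adjacency): F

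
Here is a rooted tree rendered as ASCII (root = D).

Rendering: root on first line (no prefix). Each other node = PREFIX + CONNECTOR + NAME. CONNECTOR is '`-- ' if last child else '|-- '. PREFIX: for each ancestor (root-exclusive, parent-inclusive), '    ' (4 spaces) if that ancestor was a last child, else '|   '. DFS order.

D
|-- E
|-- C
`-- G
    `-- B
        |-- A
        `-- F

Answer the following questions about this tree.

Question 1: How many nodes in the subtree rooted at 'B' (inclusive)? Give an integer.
Subtree rooted at B contains: A, B, F
Count = 3

Answer: 3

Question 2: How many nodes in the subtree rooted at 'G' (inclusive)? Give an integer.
Subtree rooted at G contains: A, B, F, G
Count = 4

Answer: 4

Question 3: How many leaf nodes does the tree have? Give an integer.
Answer: 4

Derivation:
Leaves (nodes with no children): A, C, E, F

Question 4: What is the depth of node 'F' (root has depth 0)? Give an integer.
Answer: 3

Derivation:
Path from root to F: D -> G -> B -> F
Depth = number of edges = 3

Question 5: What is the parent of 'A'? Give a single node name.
Scan adjacency: A appears as child of B

Answer: B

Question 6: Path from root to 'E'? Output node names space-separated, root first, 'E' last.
Walk down from root: D -> E

Answer: D E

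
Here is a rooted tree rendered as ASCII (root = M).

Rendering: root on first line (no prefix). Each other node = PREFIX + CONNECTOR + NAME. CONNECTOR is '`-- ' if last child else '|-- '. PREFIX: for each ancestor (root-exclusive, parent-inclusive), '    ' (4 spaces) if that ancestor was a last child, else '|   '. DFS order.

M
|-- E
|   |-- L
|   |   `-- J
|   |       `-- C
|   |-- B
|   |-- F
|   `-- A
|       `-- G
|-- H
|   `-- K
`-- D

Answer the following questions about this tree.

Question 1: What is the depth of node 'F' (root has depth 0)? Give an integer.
Answer: 2

Derivation:
Path from root to F: M -> E -> F
Depth = number of edges = 2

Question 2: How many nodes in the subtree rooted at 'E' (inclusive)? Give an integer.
Subtree rooted at E contains: A, B, C, E, F, G, J, L
Count = 8

Answer: 8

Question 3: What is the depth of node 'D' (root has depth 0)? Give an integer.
Path from root to D: M -> D
Depth = number of edges = 1

Answer: 1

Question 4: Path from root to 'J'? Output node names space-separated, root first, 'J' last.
Answer: M E L J

Derivation:
Walk down from root: M -> E -> L -> J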